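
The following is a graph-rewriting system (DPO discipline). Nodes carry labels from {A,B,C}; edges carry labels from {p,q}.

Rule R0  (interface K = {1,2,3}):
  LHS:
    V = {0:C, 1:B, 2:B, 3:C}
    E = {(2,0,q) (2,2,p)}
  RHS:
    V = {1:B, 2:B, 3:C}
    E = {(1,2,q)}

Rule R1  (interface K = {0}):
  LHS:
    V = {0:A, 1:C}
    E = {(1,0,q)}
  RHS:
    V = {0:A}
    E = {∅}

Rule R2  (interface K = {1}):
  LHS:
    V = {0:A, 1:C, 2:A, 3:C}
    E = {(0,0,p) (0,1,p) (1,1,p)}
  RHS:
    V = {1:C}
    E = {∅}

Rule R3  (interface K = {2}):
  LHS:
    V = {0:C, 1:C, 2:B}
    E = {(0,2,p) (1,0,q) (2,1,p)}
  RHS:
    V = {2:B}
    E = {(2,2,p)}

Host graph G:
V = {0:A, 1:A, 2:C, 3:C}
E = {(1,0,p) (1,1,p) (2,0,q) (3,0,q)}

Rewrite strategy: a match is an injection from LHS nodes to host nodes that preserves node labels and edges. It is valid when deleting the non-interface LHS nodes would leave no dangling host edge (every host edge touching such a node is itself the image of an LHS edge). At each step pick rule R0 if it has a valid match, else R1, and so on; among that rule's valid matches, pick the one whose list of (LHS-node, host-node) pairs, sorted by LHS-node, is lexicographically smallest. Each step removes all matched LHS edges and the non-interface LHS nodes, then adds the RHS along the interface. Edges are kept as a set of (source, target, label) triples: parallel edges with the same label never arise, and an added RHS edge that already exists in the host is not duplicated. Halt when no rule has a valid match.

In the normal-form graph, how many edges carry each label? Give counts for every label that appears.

initial: |V|=4 |E|=4  E = 1-p->0 1-p->1 2-q->0 3-q->0
step 1: apply R1 at {0↦0, 1↦2}  → |V|=3 |E|=3  E = 1-p->0 1-p->1 3-q->0
step 2: apply R1 at {0↦0, 1↦3}  → |V|=2 |E|=2  E = 1-p->0 1-p->1
final graph: no rule applies after step 2
NF edges: [(1, 0, 'p'), (1, 1, 'p')]

Answer: p:2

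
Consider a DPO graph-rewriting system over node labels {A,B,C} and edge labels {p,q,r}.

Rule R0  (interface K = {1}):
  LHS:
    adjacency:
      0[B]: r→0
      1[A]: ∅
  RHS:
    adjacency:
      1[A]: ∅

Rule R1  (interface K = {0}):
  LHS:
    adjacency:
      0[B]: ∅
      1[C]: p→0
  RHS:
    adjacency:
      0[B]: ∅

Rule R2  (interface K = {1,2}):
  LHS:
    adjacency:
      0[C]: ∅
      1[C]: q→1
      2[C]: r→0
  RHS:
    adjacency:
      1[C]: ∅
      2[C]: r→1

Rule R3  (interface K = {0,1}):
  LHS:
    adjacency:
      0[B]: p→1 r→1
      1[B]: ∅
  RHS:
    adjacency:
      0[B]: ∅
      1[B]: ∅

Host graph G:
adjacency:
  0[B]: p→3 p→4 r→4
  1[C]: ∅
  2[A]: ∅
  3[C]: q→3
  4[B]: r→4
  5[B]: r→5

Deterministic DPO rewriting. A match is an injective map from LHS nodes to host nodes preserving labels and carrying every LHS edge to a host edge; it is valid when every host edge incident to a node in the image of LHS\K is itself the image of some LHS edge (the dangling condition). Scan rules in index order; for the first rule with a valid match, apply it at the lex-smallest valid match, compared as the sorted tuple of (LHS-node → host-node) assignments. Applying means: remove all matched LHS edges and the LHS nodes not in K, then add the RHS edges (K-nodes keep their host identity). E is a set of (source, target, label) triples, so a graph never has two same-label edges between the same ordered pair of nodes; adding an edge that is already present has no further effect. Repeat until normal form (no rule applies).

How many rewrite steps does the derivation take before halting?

start.  V:6 E:6  edges: 0-p->3 0-p->4 0-r->4 3-q->3 4-r->4 5-r->5
1. fire R0 via {0↦5, 1↦2}  →  V:5 E:5  edges: 0-p->3 0-p->4 0-r->4 3-q->3 4-r->4
2. fire R3 via {0↦0, 1↦4}  →  V:5 E:3  edges: 0-p->3 3-q->3 4-r->4
3. fire R0 via {0↦4, 1↦2}  →  V:4 E:2  edges: 0-p->3 3-q->3
final graph: no rule applies after step 3

Answer: 3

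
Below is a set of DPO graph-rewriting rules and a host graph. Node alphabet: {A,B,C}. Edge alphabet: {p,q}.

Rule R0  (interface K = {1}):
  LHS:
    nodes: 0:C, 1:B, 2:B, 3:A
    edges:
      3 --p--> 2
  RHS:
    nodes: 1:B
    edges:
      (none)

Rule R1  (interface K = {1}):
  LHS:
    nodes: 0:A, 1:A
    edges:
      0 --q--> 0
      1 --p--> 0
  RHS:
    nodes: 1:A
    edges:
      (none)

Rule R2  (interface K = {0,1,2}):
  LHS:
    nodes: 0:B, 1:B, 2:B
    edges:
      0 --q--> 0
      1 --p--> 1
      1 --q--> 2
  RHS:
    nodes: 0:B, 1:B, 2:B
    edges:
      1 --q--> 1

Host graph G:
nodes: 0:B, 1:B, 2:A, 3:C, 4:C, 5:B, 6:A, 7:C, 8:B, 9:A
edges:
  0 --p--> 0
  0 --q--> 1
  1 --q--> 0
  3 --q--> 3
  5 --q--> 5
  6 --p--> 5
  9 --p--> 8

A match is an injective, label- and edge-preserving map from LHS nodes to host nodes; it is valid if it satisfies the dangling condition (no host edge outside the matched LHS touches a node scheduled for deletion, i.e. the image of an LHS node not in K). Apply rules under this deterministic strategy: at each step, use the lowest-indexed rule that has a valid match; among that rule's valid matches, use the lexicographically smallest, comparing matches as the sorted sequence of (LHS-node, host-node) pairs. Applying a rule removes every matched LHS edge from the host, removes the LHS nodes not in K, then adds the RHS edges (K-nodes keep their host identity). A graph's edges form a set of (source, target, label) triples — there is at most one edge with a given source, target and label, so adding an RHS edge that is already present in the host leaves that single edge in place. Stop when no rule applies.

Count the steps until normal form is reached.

Answer: 3

Steps:
[0] host  ⇒  10 nodes, 7 edges  {0-p->0 0-q->1 1-q->0 3-q->3 5-q->5 6-p->5 9-p->8}
[1] R0 @ {0↦4, 1↦0, 2↦8, 3↦9}  ⇒  7 nodes, 6 edges  {0-p->0 0-q->1 1-q->0 3-q->3 5-q->5 6-p->5}
[2] R2 @ {0↦5, 1↦0, 2↦1}  ⇒  7 nodes, 4 edges  {0-q->0 1-q->0 3-q->3 6-p->5}
[3] R0 @ {0↦7, 1↦0, 2↦5, 3↦6}  ⇒  4 nodes, 3 edges  {0-q->0 1-q->0 3-q->3}
final graph: no rule applies after step 3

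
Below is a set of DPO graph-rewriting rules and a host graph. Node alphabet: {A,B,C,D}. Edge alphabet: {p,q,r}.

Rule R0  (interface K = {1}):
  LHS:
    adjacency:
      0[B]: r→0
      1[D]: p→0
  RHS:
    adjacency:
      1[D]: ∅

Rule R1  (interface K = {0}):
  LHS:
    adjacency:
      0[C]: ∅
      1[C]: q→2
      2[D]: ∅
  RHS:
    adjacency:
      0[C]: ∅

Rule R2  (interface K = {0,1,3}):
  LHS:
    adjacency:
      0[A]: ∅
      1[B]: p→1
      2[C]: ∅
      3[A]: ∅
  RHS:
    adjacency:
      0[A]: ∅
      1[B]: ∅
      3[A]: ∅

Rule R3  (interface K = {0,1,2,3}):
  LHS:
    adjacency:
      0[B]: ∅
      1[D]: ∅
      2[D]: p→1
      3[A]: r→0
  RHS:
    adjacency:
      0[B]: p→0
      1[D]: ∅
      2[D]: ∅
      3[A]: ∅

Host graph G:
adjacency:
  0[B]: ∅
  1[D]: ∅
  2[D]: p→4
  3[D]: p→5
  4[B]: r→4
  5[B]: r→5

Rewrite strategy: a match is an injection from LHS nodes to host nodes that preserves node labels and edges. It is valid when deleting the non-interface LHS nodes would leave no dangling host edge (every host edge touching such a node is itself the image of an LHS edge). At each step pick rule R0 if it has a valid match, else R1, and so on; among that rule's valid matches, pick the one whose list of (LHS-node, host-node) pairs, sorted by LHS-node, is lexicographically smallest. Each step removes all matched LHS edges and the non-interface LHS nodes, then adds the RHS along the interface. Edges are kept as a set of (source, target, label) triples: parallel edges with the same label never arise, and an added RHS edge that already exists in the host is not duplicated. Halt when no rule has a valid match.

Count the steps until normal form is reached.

initial: |V|=6 |E|=4  E = 2-p->4 3-p->5 4-r->4 5-r->5
step 1: apply R0 at {0↦4, 1↦2}  → |V|=5 |E|=2  E = 3-p->5 5-r->5
step 2: apply R0 at {0↦5, 1↦3}  → |V|=4 |E|=0  E = ∅
final graph: no rule applies after step 2

Answer: 2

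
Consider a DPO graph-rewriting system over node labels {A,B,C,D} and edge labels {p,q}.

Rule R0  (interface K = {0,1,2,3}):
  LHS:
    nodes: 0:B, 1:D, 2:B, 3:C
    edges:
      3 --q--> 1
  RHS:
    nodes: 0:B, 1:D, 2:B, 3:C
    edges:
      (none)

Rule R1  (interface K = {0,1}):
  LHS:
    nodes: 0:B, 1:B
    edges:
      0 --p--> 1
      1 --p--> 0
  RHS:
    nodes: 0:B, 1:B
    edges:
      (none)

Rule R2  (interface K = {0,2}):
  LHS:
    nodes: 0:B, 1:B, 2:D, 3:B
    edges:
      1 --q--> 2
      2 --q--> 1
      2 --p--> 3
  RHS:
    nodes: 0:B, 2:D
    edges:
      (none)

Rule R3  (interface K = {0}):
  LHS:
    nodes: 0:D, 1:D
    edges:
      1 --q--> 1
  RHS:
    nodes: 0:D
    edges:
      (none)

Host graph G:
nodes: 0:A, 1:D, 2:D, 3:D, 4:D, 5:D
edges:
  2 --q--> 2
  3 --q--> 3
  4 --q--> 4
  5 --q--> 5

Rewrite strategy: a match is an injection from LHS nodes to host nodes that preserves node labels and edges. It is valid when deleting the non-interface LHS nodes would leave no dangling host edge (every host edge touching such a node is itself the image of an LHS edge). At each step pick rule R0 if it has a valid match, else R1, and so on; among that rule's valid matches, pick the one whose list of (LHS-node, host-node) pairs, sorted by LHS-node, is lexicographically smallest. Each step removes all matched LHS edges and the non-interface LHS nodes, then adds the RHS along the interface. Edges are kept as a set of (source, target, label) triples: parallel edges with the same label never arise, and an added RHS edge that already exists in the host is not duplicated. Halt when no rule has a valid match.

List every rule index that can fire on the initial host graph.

Answer: [R3]

Steps:
R0: no valid match — LHS pattern not found
R1: no valid match — LHS pattern not found
R2: no valid match — LHS pattern not found
R3: 16 valid matches — {0↦1, 1↦2}, {0↦1, 1↦3}, {0↦1, 1↦4} (+13 more)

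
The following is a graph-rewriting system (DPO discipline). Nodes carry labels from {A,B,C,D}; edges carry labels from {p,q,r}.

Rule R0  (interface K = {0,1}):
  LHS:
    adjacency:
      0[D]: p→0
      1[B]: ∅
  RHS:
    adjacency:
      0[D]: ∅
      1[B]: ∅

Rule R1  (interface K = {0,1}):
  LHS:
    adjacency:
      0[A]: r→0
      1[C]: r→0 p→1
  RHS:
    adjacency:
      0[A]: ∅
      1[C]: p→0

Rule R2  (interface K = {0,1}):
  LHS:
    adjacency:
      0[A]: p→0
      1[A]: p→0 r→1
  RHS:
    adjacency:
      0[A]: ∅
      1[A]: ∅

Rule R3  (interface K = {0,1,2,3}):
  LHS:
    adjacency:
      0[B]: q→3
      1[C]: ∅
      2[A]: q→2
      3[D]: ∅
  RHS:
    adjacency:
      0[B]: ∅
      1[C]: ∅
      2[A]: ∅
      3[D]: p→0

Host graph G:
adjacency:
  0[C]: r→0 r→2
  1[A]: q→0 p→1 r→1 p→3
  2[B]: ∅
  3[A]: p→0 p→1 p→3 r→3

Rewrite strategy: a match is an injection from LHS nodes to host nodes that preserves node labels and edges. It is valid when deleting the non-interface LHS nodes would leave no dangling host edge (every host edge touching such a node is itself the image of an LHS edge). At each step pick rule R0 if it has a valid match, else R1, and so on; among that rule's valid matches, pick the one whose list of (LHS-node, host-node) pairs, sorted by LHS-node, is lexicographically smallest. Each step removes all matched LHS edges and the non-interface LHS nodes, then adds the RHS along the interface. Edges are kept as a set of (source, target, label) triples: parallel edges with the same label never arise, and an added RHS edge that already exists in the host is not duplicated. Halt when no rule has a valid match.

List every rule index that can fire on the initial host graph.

Answer: [R2]

Derivation:
R0: no valid match — LHS pattern not found
R1: no valid match — LHS pattern not found
R2: 2 valid matches — {0↦1, 1↦3}, {0↦3, 1↦1}
R3: no valid match — LHS pattern not found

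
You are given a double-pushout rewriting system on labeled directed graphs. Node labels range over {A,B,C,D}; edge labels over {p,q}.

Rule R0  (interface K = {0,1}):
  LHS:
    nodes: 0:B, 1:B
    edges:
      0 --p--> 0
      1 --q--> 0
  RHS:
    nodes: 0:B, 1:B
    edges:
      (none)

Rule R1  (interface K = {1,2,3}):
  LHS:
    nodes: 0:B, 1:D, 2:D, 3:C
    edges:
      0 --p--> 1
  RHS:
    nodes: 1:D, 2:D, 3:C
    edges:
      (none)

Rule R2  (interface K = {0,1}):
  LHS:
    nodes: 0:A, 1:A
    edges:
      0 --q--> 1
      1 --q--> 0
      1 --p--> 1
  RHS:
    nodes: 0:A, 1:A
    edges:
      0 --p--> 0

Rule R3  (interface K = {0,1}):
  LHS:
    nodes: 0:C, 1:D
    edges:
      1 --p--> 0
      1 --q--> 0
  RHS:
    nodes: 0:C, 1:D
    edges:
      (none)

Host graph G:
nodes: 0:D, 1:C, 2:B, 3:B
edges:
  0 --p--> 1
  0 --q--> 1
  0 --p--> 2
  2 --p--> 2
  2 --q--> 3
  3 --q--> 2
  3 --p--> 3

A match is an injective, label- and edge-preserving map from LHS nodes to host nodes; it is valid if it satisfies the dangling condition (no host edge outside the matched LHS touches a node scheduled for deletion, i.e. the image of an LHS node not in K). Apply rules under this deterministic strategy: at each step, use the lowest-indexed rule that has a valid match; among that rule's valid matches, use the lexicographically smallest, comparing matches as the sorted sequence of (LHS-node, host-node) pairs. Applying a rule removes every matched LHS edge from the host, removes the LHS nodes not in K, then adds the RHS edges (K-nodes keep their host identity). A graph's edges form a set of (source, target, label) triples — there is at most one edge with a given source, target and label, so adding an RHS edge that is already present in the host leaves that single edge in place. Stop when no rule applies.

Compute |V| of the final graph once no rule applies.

Answer: 4

Steps:
start.  V:4 E:7  edges: 0-p->1 0-q->1 0-p->2 2-p->2 2-q->3 3-q->2 3-p->3
1. fire R0 via {0↦2, 1↦3}  →  V:4 E:5  edges: 0-p->1 0-q->1 0-p->2 2-q->3 3-p->3
2. fire R0 via {0↦3, 1↦2}  →  V:4 E:3  edges: 0-p->1 0-q->1 0-p->2
3. fire R3 via {0↦1, 1↦0}  →  V:4 E:1  edges: 0-p->2
halt: no rule applies after step 3
NF nodes: {0:D, 1:C, 2:B, 3:B}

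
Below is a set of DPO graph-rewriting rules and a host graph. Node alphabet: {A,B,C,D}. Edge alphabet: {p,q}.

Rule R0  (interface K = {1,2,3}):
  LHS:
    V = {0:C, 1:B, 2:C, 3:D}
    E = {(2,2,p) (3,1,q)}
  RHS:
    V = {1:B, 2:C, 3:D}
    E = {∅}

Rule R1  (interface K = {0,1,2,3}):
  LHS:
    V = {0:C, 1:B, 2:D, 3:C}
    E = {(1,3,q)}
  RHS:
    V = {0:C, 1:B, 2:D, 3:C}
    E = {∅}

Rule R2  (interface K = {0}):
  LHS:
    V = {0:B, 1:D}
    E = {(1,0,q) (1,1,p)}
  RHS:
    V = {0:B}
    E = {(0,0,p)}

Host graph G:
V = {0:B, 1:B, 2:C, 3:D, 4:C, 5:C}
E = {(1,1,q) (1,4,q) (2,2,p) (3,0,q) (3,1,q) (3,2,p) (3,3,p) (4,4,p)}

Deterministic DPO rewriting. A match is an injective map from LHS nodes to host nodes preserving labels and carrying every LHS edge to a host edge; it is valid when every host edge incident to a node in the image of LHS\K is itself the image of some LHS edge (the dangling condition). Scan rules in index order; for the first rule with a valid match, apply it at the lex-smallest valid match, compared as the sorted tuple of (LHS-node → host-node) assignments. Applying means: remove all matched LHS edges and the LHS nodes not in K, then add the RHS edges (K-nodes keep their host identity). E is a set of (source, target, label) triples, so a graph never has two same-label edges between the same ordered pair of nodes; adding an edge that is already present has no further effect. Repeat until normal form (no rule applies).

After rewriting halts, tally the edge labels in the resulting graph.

start.  V:6 E:8  edges: 1-q->1 1-q->4 2-p->2 3-q->0 3-q->1 3-p->2 3-p->3 4-p->4
1. fire R0 via {0↦5, 1↦0, 2↦2, 3↦3}  →  V:5 E:6  edges: 1-q->1 1-q->4 3-q->1 3-p->2 3-p->3 4-p->4
2. fire R1 via {0↦2, 1↦1, 2↦3, 3↦4}  →  V:5 E:5  edges: 1-q->1 3-q->1 3-p->2 3-p->3 4-p->4
final graph: no rule applies after step 2
NF edges: [(1, 1, 'q'), (3, 1, 'q'), (3, 2, 'p'), (3, 3, 'p'), (4, 4, 'p')]

Answer: p:3 q:2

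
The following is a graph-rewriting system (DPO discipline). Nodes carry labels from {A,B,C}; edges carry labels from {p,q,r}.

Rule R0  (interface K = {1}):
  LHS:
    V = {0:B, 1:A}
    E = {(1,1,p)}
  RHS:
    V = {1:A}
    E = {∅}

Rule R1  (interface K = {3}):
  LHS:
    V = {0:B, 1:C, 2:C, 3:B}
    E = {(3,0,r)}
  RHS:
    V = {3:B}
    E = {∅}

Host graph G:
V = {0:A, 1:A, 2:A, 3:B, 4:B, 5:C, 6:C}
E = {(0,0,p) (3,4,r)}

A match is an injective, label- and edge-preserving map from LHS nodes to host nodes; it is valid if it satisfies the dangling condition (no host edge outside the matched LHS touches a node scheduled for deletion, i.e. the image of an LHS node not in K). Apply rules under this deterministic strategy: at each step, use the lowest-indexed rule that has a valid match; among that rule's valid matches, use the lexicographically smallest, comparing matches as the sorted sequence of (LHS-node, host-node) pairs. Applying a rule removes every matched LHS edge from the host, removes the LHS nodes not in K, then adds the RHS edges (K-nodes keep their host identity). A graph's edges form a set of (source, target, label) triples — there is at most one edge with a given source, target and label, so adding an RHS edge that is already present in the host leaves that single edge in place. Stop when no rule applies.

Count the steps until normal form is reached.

[0] host  ⇒  7 nodes, 2 edges  {0-p->0 3-r->4}
[1] R1 @ {0↦4, 1↦5, 2↦6, 3↦3}  ⇒  4 nodes, 1 edges  {0-p->0}
[2] R0 @ {0↦3, 1↦0}  ⇒  3 nodes, 0 edges  {∅}
normal form: no rule applies after step 2

Answer: 2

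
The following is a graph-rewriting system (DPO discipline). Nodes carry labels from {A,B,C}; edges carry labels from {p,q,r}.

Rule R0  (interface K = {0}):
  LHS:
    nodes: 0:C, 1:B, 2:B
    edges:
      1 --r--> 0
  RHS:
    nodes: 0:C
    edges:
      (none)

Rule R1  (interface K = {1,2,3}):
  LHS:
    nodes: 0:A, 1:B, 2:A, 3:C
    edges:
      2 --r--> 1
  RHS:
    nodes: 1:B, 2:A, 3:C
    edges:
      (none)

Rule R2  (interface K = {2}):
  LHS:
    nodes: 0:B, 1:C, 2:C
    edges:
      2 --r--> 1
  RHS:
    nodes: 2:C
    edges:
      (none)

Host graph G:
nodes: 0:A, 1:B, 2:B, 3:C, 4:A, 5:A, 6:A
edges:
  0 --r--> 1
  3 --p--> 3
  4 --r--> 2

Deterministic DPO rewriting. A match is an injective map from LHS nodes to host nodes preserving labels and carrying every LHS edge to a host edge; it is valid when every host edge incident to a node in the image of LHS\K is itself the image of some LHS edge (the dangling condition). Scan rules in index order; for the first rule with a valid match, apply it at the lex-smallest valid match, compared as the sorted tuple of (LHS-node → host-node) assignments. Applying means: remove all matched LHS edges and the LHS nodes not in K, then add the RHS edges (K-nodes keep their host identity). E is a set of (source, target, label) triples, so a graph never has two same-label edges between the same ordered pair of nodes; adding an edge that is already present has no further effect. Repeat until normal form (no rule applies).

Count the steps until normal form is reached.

initial: |V|=7 |E|=3  E = 0-r->1 3-p->3 4-r->2
step 1: apply R1 at {0↦5, 1↦1, 2↦0, 3↦3}  → |V|=6 |E|=2  E = 3-p->3 4-r->2
step 2: apply R1 at {0↦0, 1↦2, 2↦4, 3↦3}  → |V|=5 |E|=1  E = 3-p->3
final graph: no rule applies after step 2

Answer: 2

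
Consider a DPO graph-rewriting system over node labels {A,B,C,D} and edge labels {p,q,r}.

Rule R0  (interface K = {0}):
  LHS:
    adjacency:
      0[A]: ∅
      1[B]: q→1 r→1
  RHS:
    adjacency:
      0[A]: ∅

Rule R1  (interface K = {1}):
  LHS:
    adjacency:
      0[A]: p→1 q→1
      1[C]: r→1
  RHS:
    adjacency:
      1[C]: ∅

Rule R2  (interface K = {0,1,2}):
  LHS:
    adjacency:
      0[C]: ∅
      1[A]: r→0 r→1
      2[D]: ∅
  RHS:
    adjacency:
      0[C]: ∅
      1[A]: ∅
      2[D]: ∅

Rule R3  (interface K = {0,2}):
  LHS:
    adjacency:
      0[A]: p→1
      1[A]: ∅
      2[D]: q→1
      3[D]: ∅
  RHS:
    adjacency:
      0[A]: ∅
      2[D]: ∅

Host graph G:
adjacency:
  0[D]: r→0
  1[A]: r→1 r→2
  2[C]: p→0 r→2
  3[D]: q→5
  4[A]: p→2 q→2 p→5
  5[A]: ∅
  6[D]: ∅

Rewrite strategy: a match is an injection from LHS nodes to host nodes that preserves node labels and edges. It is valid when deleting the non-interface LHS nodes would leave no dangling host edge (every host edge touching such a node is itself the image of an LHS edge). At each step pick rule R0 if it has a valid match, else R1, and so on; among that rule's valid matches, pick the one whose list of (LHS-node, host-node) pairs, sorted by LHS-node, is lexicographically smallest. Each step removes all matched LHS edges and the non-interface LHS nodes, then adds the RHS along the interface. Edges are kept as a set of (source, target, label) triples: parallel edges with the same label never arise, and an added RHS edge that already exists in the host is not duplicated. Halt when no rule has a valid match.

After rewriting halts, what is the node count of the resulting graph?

Answer: 4

Rewrite trace:
initial: |V|=7 |E|=9  E = 0-r->0 1-r->1 1-r->2 2-p->0 2-r->2 3-q->5 4-p->2 4-q->2 4-p->5
step 1: apply R2 at {0↦2, 1↦1, 2↦0}  → |V|=7 |E|=7  E = 0-r->0 2-p->0 2-r->2 3-q->5 4-p->2 4-q->2 4-p->5
step 2: apply R3 at {0↦4, 1↦5, 2↦3, 3↦6}  → |V|=5 |E|=5  E = 0-r->0 2-p->0 2-r->2 4-p->2 4-q->2
step 3: apply R1 at {0↦4, 1↦2}  → |V|=4 |E|=2  E = 0-r->0 2-p->0
halt: no rule applies after step 3
NF nodes: {0:D, 1:A, 2:C, 3:D}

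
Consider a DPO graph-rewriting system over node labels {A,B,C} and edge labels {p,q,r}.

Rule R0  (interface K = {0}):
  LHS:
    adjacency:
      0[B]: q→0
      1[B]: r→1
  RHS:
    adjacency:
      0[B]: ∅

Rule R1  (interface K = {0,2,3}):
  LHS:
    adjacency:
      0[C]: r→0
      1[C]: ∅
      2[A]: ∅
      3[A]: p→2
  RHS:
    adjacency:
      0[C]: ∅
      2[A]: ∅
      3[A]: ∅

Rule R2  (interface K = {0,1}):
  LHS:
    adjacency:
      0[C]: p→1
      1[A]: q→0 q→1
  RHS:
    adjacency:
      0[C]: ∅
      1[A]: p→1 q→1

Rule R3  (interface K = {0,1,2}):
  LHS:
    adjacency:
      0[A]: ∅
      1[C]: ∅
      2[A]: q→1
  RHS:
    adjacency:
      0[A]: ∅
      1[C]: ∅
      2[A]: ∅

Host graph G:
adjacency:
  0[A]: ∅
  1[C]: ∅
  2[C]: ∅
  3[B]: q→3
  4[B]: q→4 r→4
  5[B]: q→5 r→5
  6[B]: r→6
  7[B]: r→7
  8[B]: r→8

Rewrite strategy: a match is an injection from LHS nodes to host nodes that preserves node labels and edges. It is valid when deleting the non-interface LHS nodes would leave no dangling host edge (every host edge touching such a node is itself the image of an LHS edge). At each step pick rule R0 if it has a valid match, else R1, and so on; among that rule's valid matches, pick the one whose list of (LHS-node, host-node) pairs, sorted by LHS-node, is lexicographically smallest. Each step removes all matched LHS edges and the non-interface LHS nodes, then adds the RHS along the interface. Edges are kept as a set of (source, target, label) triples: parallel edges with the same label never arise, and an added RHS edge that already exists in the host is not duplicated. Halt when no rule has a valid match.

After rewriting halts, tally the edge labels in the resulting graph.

Answer: r:2

Derivation:
[0] host  ⇒  9 nodes, 8 edges  {3-q->3 4-q->4 4-r->4 5-q->5 5-r->5 6-r->6 7-r->7 8-r->8}
[1] R0 @ {0↦3, 1↦6}  ⇒  8 nodes, 6 edges  {4-q->4 4-r->4 5-q->5 5-r->5 7-r->7 8-r->8}
[2] R0 @ {0↦4, 1↦7}  ⇒  7 nodes, 4 edges  {4-r->4 5-q->5 5-r->5 8-r->8}
[3] R0 @ {0↦5, 1↦4}  ⇒  6 nodes, 2 edges  {5-r->5 8-r->8}
final graph: no rule applies after step 3
NF edges: [(5, 5, 'r'), (8, 8, 'r')]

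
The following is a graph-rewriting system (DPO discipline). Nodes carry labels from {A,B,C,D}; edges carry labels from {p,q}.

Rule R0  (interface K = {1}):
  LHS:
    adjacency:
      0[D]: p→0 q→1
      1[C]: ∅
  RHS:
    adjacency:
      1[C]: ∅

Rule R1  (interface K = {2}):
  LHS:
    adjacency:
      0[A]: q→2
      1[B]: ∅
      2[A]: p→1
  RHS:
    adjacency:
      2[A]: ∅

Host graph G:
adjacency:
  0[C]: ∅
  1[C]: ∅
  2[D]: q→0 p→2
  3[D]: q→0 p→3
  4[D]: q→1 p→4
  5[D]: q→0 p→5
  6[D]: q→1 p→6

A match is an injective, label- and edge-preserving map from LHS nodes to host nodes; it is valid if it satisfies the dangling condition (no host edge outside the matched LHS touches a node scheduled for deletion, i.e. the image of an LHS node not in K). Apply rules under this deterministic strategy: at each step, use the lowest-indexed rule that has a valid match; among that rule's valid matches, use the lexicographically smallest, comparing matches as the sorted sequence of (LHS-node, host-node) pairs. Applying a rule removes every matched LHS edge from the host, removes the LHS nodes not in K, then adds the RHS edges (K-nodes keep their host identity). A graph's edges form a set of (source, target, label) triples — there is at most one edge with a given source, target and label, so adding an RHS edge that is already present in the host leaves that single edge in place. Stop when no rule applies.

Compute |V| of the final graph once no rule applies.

Answer: 2

Rewrite trace:
[0] host  ⇒  7 nodes, 10 edges  {2-q->0 2-p->2 3-q->0 3-p->3 4-q->1 4-p->4 5-q->0 5-p->5 6-q->1 6-p->6}
[1] R0 @ {0↦2, 1↦0}  ⇒  6 nodes, 8 edges  {3-q->0 3-p->3 4-q->1 4-p->4 5-q->0 5-p->5 6-q->1 6-p->6}
[2] R0 @ {0↦3, 1↦0}  ⇒  5 nodes, 6 edges  {4-q->1 4-p->4 5-q->0 5-p->5 6-q->1 6-p->6}
[3] R0 @ {0↦4, 1↦1}  ⇒  4 nodes, 4 edges  {5-q->0 5-p->5 6-q->1 6-p->6}
[4] R0 @ {0↦5, 1↦0}  ⇒  3 nodes, 2 edges  {6-q->1 6-p->6}
[5] R0 @ {0↦6, 1↦1}  ⇒  2 nodes, 0 edges  {∅}
halt: no rule applies after step 5
NF nodes: {0:C, 1:C}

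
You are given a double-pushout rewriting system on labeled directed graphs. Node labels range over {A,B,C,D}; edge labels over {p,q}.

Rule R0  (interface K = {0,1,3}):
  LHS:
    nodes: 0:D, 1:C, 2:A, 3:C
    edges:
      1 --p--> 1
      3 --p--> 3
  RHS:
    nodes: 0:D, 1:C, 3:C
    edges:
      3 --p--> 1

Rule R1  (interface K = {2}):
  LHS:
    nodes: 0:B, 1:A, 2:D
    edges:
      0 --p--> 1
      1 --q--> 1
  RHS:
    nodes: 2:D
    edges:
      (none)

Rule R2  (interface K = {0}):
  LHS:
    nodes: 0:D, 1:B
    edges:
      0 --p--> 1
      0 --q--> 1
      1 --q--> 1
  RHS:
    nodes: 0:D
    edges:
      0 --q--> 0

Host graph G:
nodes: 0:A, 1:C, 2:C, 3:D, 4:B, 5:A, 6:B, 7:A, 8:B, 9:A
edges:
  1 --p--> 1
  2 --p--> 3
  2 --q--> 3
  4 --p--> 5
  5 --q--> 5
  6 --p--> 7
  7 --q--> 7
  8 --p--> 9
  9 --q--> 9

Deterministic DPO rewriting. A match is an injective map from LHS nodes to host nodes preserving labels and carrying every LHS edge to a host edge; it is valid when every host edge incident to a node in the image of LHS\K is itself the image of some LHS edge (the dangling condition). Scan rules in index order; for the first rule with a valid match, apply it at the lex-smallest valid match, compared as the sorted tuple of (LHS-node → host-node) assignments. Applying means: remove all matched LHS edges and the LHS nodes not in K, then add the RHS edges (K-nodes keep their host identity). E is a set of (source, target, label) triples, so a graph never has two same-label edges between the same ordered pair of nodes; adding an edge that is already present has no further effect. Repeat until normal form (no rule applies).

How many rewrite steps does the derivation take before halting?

initial: |V|=10 |E|=9  E = 1-p->1 2-p->3 2-q->3 4-p->5 5-q->5 6-p->7 7-q->7 8-p->9 9-q->9
step 1: apply R1 at {0↦4, 1↦5, 2↦3}  → |V|=8 |E|=7  E = 1-p->1 2-p->3 2-q->3 6-p->7 7-q->7 8-p->9 9-q->9
step 2: apply R1 at {0↦6, 1↦7, 2↦3}  → |V|=6 |E|=5  E = 1-p->1 2-p->3 2-q->3 8-p->9 9-q->9
step 3: apply R1 at {0↦8, 1↦9, 2↦3}  → |V|=4 |E|=3  E = 1-p->1 2-p->3 2-q->3
halt: no rule applies after step 3

Answer: 3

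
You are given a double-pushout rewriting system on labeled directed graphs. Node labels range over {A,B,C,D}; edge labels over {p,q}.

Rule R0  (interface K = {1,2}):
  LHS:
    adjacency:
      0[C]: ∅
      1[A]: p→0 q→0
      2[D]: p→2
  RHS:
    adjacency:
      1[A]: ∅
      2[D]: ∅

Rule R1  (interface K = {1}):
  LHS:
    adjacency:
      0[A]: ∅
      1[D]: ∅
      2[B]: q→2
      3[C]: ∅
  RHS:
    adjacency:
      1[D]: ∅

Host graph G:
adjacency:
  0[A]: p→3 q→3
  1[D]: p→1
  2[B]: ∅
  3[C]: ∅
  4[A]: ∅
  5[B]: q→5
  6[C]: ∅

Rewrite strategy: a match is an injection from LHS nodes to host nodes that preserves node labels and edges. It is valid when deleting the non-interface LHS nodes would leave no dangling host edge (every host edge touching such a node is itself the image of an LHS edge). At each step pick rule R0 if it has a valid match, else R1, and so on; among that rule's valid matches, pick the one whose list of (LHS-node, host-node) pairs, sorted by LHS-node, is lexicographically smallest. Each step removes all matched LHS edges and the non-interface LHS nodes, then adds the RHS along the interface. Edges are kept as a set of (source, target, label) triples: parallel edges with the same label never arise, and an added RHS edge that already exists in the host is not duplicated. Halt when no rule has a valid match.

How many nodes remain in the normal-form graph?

Answer: 3

Derivation:
start.  V:7 E:4  edges: 0-p->3 0-q->3 1-p->1 5-q->5
1. fire R0 via {0↦3, 1↦0, 2↦1}  →  V:6 E:1  edges: 5-q->5
2. fire R1 via {0↦0, 1↦1, 2↦5, 3↦6}  →  V:3 E:0  edges: ∅
halt: no rule applies after step 2
NF nodes: {1:D, 2:B, 4:A}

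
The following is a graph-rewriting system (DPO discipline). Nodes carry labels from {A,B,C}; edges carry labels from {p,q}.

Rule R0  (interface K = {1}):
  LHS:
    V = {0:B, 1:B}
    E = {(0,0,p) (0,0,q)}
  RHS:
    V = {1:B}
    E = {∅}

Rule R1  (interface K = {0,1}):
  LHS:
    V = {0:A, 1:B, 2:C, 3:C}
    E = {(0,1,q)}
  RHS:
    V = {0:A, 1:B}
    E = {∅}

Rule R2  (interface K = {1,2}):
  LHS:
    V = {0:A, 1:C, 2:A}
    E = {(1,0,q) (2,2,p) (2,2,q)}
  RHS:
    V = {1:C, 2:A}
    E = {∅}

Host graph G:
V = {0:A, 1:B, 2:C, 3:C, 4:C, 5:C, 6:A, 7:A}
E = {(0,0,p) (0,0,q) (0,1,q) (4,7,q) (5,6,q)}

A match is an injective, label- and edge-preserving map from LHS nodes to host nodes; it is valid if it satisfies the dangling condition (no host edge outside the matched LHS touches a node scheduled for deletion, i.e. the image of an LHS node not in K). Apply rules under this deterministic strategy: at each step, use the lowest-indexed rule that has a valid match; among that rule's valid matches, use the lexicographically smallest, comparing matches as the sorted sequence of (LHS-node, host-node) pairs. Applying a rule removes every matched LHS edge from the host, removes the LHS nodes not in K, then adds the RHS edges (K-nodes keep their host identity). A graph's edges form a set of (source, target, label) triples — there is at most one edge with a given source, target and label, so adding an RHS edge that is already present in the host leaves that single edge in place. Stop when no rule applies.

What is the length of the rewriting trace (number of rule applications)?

Answer: 2

Derivation:
start.  V:8 E:5  edges: 0-p->0 0-q->0 0-q->1 4-q->7 5-q->6
1. fire R1 via {0↦0, 1↦1, 2↦2, 3↦3}  →  V:6 E:4  edges: 0-p->0 0-q->0 4-q->7 5-q->6
2. fire R2 via {0↦6, 1↦5, 2↦0}  →  V:5 E:1  edges: 4-q->7
halt: no rule applies after step 2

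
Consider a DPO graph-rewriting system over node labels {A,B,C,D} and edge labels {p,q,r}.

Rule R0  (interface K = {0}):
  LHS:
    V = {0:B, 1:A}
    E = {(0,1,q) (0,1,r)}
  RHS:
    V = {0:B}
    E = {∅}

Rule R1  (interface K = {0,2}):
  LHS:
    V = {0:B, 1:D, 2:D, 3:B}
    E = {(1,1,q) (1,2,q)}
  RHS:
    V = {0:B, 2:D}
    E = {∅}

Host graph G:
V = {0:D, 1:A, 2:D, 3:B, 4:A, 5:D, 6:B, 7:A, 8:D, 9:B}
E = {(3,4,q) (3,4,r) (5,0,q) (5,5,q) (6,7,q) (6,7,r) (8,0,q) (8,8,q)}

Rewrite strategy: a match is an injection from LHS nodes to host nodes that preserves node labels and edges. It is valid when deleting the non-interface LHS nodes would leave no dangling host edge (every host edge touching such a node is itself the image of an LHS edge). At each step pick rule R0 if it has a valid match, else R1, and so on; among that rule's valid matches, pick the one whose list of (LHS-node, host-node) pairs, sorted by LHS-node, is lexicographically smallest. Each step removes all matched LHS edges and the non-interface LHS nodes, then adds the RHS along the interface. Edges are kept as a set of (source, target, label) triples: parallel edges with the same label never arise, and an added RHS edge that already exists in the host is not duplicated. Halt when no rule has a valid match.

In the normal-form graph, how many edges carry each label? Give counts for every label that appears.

Answer: (no edges)

Derivation:
start.  V:10 E:8  edges: 3-q->4 3-r->4 5-q->0 5-q->5 6-q->7 6-r->7 8-q->0 8-q->8
1. fire R0 via {0↦3, 1↦4}  →  V:9 E:6  edges: 5-q->0 5-q->5 6-q->7 6-r->7 8-q->0 8-q->8
2. fire R0 via {0↦6, 1↦7}  →  V:8 E:4  edges: 5-q->0 5-q->5 8-q->0 8-q->8
3. fire R1 via {0↦3, 1↦5, 2↦0, 3↦6}  →  V:6 E:2  edges: 8-q->0 8-q->8
4. fire R1 via {0↦3, 1↦8, 2↦0, 3↦9}  →  V:4 E:0  edges: ∅
final graph: no rule applies after step 4
NF edges: []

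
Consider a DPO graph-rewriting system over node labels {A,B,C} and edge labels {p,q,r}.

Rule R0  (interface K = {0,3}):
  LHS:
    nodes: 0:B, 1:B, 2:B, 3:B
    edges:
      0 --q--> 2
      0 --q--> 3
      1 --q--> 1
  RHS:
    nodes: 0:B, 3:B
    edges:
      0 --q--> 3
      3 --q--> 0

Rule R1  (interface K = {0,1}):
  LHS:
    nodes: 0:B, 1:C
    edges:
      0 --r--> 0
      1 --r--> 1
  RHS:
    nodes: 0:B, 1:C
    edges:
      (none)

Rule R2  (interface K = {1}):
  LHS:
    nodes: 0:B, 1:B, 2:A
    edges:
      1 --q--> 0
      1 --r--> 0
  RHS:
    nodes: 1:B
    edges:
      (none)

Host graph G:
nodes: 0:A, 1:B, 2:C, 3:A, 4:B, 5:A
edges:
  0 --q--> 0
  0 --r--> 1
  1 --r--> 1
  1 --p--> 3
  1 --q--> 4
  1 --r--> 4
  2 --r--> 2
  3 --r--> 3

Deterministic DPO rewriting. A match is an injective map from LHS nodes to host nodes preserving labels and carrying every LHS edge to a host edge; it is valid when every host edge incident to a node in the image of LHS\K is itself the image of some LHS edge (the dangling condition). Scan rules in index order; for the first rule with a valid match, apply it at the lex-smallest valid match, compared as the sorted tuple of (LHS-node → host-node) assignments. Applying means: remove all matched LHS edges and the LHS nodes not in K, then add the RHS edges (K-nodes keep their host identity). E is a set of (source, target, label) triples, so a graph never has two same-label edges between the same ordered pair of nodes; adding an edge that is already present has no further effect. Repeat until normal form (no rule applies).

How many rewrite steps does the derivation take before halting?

Answer: 2

Derivation:
initial: |V|=6 |E|=8  E = 0-q->0 0-r->1 1-r->1 1-p->3 1-q->4 1-r->4 2-r->2 3-r->3
step 1: apply R1 at {0↦1, 1↦2}  → |V|=6 |E|=6  E = 0-q->0 0-r->1 1-p->3 1-q->4 1-r->4 3-r->3
step 2: apply R2 at {0↦4, 1↦1, 2↦5}  → |V|=4 |E|=4  E = 0-q->0 0-r->1 1-p->3 3-r->3
normal form: no rule applies after step 2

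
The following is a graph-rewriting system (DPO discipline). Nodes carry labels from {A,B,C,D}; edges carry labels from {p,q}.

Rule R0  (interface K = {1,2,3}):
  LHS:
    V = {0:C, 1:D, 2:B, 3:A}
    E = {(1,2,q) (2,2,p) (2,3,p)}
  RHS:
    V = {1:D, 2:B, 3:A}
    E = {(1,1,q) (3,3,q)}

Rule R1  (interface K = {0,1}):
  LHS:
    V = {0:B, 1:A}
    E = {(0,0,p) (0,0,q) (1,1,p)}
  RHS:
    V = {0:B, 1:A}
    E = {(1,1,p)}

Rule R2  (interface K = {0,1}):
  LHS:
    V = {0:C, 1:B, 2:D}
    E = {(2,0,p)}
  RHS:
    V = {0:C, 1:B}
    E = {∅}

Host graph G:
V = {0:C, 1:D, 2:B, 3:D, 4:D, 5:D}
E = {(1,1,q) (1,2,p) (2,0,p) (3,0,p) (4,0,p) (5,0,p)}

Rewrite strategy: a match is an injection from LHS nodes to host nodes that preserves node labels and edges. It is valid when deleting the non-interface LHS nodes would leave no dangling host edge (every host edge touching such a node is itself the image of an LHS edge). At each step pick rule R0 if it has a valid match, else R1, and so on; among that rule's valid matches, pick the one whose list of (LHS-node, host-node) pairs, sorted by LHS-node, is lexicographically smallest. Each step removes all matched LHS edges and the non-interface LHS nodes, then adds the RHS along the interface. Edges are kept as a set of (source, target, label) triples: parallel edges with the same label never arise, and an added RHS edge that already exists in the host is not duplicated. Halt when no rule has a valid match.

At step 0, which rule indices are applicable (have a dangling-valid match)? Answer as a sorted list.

R0: no valid match — LHS pattern not found
R1: no valid match — LHS pattern not found
R2: 3 valid matches — {0↦0, 1↦2, 2↦3}, {0↦0, 1↦2, 2↦4}, {0↦0, 1↦2, 2↦5}

Answer: [R2]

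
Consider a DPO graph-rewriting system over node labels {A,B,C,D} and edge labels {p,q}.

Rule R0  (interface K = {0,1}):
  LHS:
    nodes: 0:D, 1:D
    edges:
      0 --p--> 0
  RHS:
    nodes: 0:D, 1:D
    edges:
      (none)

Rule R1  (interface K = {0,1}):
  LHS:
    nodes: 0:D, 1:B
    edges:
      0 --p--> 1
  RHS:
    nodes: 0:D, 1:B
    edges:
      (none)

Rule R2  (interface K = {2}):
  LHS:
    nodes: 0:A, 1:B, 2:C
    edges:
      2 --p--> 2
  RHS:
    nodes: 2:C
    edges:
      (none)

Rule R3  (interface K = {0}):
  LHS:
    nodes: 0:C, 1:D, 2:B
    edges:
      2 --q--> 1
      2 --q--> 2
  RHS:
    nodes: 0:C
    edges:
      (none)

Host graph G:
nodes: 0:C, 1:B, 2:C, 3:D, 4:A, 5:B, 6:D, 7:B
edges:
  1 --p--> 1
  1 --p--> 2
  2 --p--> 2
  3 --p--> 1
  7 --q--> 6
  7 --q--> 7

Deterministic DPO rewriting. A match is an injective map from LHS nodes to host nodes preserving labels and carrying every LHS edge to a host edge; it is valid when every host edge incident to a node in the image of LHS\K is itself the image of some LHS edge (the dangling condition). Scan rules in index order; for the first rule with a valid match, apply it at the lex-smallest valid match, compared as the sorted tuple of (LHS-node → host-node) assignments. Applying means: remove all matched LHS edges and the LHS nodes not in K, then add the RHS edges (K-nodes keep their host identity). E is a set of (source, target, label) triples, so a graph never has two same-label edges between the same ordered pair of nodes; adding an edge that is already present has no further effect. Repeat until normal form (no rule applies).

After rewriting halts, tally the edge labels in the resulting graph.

Answer: p:2

Derivation:
start.  V:8 E:6  edges: 1-p->1 1-p->2 2-p->2 3-p->1 7-q->6 7-q->7
1. fire R1 via {0↦3, 1↦1}  →  V:8 E:5  edges: 1-p->1 1-p->2 2-p->2 7-q->6 7-q->7
2. fire R2 via {0↦4, 1↦5, 2↦2}  →  V:6 E:4  edges: 1-p->1 1-p->2 7-q->6 7-q->7
3. fire R3 via {0↦0, 1↦6, 2↦7}  →  V:4 E:2  edges: 1-p->1 1-p->2
final graph: no rule applies after step 3
NF edges: [(1, 1, 'p'), (1, 2, 'p')]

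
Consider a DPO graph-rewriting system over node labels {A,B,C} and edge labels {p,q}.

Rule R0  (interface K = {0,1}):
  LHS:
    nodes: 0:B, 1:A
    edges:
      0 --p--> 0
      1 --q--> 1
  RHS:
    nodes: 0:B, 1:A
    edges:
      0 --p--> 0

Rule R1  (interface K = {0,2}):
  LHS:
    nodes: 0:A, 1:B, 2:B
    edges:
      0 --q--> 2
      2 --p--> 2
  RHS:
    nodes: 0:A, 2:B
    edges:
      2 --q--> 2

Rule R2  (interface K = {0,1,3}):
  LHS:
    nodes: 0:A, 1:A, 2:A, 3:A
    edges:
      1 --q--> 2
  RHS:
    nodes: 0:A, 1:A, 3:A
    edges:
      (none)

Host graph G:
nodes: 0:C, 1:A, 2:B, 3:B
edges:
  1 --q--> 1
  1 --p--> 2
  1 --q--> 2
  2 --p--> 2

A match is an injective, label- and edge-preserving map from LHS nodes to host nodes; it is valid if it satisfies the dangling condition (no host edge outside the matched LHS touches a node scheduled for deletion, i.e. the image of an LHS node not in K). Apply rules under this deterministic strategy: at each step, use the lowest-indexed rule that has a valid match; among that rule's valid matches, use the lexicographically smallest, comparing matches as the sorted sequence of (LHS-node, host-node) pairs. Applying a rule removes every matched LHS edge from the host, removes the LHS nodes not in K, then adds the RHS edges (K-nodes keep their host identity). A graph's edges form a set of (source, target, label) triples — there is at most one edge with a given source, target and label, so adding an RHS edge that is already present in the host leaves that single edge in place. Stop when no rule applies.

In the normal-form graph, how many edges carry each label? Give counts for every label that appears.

[0] host  ⇒  4 nodes, 4 edges  {1-q->1 1-p->2 1-q->2 2-p->2}
[1] R0 @ {0↦2, 1↦1}  ⇒  4 nodes, 3 edges  {1-p->2 1-q->2 2-p->2}
[2] R1 @ {0↦1, 1↦3, 2↦2}  ⇒  3 nodes, 2 edges  {1-p->2 2-q->2}
halt: no rule applies after step 2
NF edges: [(1, 2, 'p'), (2, 2, 'q')]

Answer: p:1 q:1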